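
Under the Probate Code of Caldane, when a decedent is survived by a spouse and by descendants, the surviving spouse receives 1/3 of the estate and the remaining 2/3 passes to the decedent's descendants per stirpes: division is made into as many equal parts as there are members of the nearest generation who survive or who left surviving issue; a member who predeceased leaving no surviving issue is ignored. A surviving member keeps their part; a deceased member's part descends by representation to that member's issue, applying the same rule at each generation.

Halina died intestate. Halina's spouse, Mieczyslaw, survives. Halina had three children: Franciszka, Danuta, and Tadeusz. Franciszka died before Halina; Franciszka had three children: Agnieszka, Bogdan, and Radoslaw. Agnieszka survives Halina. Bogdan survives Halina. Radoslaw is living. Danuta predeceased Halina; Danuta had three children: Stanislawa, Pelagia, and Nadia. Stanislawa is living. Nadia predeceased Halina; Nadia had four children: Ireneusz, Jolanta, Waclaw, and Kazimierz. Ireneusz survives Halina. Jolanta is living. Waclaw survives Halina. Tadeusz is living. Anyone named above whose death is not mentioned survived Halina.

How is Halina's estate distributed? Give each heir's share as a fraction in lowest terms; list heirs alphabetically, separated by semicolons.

Agnieszka 2/27; Bogdan 2/27; Ireneusz 1/54; Jolanta 1/54; Kazimierz 1/54; Mieczyslaw 1/3; Pelagia 2/27; Radoslaw 2/27; Stanislawa 2/27; Tadeusz 2/9; Waclaw 1/54

Mieczyslaw, as surviving spouse, takes 1/3.
The remaining 2/3 passes to Halina's descendants per stirpes.
The 2/3 is divided into 3 equal shares of 2/9 among Franciszka, Danuta, Tadeusz.
Franciszka predeceased; the 2/9 allotted to Franciszka's branch passes to Franciszka's issue by representation.
The 2/9 is divided into 3 equal shares of 2/27 among Agnieszka, Bogdan, Radoslaw.
Agnieszka is living and takes 2/27.
Bogdan is living and takes 2/27.
Radoslaw is living and takes 2/27.
Danuta predeceased; the 2/9 allotted to Danuta's branch passes to Danuta's issue by representation.
The 2/9 is divided into 3 equal shares of 2/27 among Stanislawa, Pelagia, Nadia.
Stanislawa is living and takes 2/27.
Pelagia is living and takes 2/27.
Nadia predeceased; the 2/27 allotted to Nadia's branch passes to Nadia's issue by representation.
The 2/27 is divided into 4 equal shares of 1/54 among Ireneusz, Jolanta, Waclaw, Kazimierz.
Ireneusz is living and takes 1/54.
Jolanta is living and takes 1/54.
Waclaw is living and takes 1/54.
Kazimierz is living and takes 1/54.
Tadeusz is living and takes 2/9.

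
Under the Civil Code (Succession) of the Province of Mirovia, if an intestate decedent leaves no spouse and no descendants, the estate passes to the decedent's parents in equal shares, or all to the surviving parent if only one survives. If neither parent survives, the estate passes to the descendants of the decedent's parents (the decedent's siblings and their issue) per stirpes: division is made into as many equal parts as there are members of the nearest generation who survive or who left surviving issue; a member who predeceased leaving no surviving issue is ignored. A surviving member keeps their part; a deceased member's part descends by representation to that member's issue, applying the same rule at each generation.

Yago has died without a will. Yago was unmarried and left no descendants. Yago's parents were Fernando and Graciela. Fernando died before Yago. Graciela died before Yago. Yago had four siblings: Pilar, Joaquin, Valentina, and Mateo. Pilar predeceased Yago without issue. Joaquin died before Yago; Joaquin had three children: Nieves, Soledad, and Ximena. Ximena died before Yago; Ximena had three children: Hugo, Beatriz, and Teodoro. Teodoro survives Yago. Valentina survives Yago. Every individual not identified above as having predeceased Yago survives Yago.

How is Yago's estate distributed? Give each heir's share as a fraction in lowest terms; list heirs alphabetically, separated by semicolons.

Beatriz 1/27; Hugo 1/27; Mateo 1/3; Nieves 1/9; Soledad 1/9; Teodoro 1/27; Valentina 1/3

Neither parent survives and there are no descendants, so the estate passes to Yago's siblings and their issue per stirpes.
Pilar left no surviving issue, so that branch lapses and is disregarded.
The estate is divided into 3 equal shares of 1/3 among Joaquin, Valentina, Mateo.
Joaquin predeceased; the 1/3 allotted to Joaquin's branch passes to Joaquin's issue by representation.
The 1/3 is divided into 3 equal shares of 1/9 among Nieves, Soledad, Ximena.
Nieves is living and takes 1/9.
Soledad is living and takes 1/9.
Ximena predeceased; the 1/9 allotted to Ximena's branch passes to Ximena's issue by representation.
The 1/9 is divided into 3 equal shares of 1/27 among Hugo, Beatriz, Teodoro.
Hugo is living and takes 1/27.
Beatriz is living and takes 1/27.
Teodoro is living and takes 1/27.
Valentina is living and takes 1/3.
Mateo is living and takes 1/3.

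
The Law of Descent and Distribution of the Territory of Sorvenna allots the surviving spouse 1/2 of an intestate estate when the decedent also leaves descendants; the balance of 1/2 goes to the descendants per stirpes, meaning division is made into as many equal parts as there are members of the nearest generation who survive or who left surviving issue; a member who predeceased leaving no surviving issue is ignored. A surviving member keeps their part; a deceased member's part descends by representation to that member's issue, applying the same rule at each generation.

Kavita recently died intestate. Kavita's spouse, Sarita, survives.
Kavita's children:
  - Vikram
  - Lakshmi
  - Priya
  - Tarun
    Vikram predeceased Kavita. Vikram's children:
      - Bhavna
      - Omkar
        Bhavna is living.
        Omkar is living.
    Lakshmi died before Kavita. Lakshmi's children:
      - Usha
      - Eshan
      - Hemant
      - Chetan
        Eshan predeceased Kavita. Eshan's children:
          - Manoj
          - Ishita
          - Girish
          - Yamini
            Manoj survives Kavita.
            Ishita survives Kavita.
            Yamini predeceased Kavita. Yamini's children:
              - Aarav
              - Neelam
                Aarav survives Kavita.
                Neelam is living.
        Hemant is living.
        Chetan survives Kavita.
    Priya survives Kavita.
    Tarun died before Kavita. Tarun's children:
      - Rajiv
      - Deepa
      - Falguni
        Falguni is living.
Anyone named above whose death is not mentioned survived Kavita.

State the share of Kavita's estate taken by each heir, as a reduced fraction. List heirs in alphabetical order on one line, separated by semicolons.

Aarav 1/256; Bhavna 1/16; Chetan 1/32; Deepa 1/24; Falguni 1/24; Girish 1/128; Hemant 1/32; Ishita 1/128; Manoj 1/128; Neelam 1/256; Omkar 1/16; Priya 1/8; Rajiv 1/24; Sarita 1/2; Usha 1/32

Sarita, as surviving spouse, takes 1/2.
The remaining 1/2 passes to Kavita's descendants per stirpes.
The 1/2 is divided into 4 equal shares of 1/8 among Vikram, Lakshmi, Priya, Tarun.
Vikram predeceased; the 1/8 allotted to Vikram's branch passes to Vikram's issue by representation.
The 1/8 is divided into 2 equal shares of 1/16 among Bhavna, Omkar.
Bhavna is living and takes 1/16.
Omkar is living and takes 1/16.
Lakshmi predeceased; the 1/8 allotted to Lakshmi's branch passes to Lakshmi's issue by representation.
The 1/8 is divided into 4 equal shares of 1/32 among Usha, Eshan, Hemant, Chetan.
Usha is living and takes 1/32.
Eshan predeceased; the 1/32 allotted to Eshan's branch passes to Eshan's issue by representation.
The 1/32 is divided into 4 equal shares of 1/128 among Manoj, Ishita, Girish, Yamini.
Manoj is living and takes 1/128.
Ishita is living and takes 1/128.
Girish is living and takes 1/128.
Yamini predeceased; the 1/128 allotted to Yamini's branch passes to Yamini's issue by representation.
The 1/128 is divided into 2 equal shares of 1/256 among Aarav, Neelam.
Aarav is living and takes 1/256.
Neelam is living and takes 1/256.
Hemant is living and takes 1/32.
Chetan is living and takes 1/32.
Priya is living and takes 1/8.
Tarun predeceased; the 1/8 allotted to Tarun's branch passes to Tarun's issue by representation.
The 1/8 is divided into 3 equal shares of 1/24 among Rajiv, Deepa, Falguni.
Rajiv is living and takes 1/24.
Deepa is living and takes 1/24.
Falguni is living and takes 1/24.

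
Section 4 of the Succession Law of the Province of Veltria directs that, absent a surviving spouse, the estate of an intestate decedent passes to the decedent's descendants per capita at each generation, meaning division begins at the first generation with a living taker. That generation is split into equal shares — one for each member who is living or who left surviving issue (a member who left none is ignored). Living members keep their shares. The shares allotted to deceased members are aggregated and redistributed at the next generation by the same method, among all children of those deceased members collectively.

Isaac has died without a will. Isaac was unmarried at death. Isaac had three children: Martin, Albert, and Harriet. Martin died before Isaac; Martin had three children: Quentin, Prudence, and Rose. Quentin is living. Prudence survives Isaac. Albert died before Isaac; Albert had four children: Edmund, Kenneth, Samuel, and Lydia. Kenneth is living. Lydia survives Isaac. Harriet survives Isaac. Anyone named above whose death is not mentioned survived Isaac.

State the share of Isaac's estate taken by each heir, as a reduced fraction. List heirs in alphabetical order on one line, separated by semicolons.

There is no surviving spouse, so the entire estate passes to Isaac's descendants per capita at each generation.
At generation 1 (Martin, Albert, Harriet) there are 3 shares of (1)/3 = 1/3 each.
Living: Harriet — each takes 1/3.
Deceased: Martin and Albert. Their combined 2/3 is pooled and carried to generation 2.
At generation 2 (Quentin, Prudence, Rose, Edmund, Kenneth, Samuel, Lydia) there are 7 shares of (2/3)/7 = 2/21 each.
Living: Quentin, Prudence, Rose, Edmund, Kenneth, Samuel, and Lydia — each takes 2/21.

Edmund 2/21; Harriet 1/3; Kenneth 2/21; Lydia 2/21; Prudence 2/21; Quentin 2/21; Rose 2/21; Samuel 2/21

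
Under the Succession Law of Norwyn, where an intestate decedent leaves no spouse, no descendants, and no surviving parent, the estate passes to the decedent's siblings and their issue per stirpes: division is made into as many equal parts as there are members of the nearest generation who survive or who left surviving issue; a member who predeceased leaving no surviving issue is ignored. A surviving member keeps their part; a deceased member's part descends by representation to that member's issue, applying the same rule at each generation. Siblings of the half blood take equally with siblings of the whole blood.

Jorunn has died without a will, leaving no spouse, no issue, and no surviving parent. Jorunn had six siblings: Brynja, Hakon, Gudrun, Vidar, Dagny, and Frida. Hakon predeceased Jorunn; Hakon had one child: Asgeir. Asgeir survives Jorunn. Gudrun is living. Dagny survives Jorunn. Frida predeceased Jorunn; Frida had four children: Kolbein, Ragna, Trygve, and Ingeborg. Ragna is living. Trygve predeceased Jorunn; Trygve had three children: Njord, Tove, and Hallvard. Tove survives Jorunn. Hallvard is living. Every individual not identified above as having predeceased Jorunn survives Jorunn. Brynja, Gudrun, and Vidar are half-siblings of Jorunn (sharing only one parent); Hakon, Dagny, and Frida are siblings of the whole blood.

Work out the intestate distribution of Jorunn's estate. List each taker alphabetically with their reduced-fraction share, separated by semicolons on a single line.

Asgeir 1/6; Brynja 1/6; Dagny 1/6; Gudrun 1/6; Hallvard 1/72; Ingeborg 1/24; Kolbein 1/24; Njord 1/72; Ragna 1/24; Tove 1/72; Vidar 1/6

No spouse, descendants, or parent survives, so the estate passes to Jorunn's siblings per stirpes.
Half-blood and whole-blood siblings take equally under the stated rule.
The estate is divided into 6 equal shares of 1/6 among Brynja, Hakon, Gudrun, Vidar, Dagny, Frida.
Brynja is living and takes 1/6.
Hakon predeceased; the 1/6 allotted to Hakon's branch passes to Hakon's issue by representation.
Asgeir is the sole taker at this level and receives the full 1/6.
Gudrun is living and takes 1/6.
Vidar is living and takes 1/6.
Dagny is living and takes 1/6.
Frida predeceased; the 1/6 allotted to Frida's branch passes to Frida's issue by representation.
The 1/6 is divided into 4 equal shares of 1/24 among Kolbein, Ragna, Trygve, Ingeborg.
Kolbein is living and takes 1/24.
Ragna is living and takes 1/24.
Trygve predeceased; the 1/24 allotted to Trygve's branch passes to Trygve's issue by representation.
The 1/24 is divided into 3 equal shares of 1/72 among Njord, Tove, Hallvard.
Njord is living and takes 1/72.
Tove is living and takes 1/72.
Hallvard is living and takes 1/72.
Ingeborg is living and takes 1/24.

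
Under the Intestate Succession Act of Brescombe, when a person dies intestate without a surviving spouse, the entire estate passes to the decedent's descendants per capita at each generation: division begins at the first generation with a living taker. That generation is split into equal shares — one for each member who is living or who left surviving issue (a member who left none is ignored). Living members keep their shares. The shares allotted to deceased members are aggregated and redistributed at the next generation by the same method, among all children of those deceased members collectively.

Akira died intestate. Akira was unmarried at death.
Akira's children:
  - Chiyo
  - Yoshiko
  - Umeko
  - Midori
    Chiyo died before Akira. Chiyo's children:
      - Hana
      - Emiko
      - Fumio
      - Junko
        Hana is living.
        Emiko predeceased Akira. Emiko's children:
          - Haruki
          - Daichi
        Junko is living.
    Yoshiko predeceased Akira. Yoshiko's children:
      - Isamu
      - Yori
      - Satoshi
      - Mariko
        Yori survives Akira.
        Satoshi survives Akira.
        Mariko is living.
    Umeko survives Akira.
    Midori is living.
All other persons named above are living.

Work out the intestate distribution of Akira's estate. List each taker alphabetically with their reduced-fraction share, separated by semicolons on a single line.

There is no surviving spouse, so the entire estate passes to Akira's descendants per capita at each generation.
At generation 1 (Chiyo, Yoshiko, Umeko, Midori) there are 4 shares of (1)/4 = 1/4 each.
Living: Umeko and Midori — each takes 1/4.
Deceased: Chiyo and Yoshiko. Their combined 1/2 is pooled and carried to generation 2.
At generation 2 (Hana, Emiko, Fumio, Junko, Isamu, Yori, Satoshi, Mariko) there are 8 shares of (1/2)/8 = 1/16 each.
Living: Hana, Fumio, Junko, Isamu, Yori, Satoshi, and Mariko — each takes 1/16.
Deceased: Emiko. That 1/16 share is carried to generation 3.
At generation 3 (Haruki, Daichi) there are 2 shares of (1/16)/2 = 1/32 each.
Living: Haruki and Daichi — each takes 1/32.

Daichi 1/32; Fumio 1/16; Hana 1/16; Haruki 1/32; Isamu 1/16; Junko 1/16; Mariko 1/16; Midori 1/4; Satoshi 1/16; Umeko 1/4; Yori 1/16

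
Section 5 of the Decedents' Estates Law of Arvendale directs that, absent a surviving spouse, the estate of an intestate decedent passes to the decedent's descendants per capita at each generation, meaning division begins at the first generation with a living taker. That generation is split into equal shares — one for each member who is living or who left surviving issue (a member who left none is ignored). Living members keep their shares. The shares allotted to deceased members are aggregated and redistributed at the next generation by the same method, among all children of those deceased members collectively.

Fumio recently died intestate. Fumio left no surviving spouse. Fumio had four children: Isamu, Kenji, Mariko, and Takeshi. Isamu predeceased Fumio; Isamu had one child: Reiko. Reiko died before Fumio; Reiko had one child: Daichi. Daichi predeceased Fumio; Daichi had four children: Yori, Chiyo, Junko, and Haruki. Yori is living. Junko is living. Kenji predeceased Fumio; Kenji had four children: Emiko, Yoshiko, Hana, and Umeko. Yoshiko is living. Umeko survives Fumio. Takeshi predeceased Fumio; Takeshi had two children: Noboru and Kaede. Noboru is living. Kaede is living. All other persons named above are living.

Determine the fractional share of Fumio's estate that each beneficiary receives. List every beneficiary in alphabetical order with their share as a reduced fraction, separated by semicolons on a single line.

There is no surviving spouse, so the entire estate passes to Fumio's descendants per capita at each generation.
At generation 1 (Isamu, Kenji, Mariko, Takeshi) there are 4 shares of (1)/4 = 1/4 each.
Living: Mariko — each takes 1/4.
Deceased: Isamu, Kenji, and Takeshi. Their combined 3/4 is pooled and carried to generation 2.
At generation 2 (Reiko, Emiko, Yoshiko, Hana, Umeko, Noboru, Kaede) there are 7 shares of (3/4)/7 = 3/28 each.
Living: Emiko, Yoshiko, Hana, Umeko, Noboru, and Kaede — each takes 3/28.
Deceased: Reiko. That 3/28 share is carried to generation 3.
At generation 3 (Daichi) there are 1 shares of (3/28)/1 = 3/28 each.
Deceased: Daichi. That 3/28 share is carried to generation 4.
At generation 4 (Yori, Chiyo, Junko, Haruki) there are 4 shares of (3/28)/4 = 3/112 each.
Living: Yori, Chiyo, Junko, and Haruki — each takes 3/112.

Chiyo 3/112; Emiko 3/28; Hana 3/28; Haruki 3/112; Junko 3/112; Kaede 3/28; Mariko 1/4; Noboru 3/28; Umeko 3/28; Yori 3/112; Yoshiko 3/28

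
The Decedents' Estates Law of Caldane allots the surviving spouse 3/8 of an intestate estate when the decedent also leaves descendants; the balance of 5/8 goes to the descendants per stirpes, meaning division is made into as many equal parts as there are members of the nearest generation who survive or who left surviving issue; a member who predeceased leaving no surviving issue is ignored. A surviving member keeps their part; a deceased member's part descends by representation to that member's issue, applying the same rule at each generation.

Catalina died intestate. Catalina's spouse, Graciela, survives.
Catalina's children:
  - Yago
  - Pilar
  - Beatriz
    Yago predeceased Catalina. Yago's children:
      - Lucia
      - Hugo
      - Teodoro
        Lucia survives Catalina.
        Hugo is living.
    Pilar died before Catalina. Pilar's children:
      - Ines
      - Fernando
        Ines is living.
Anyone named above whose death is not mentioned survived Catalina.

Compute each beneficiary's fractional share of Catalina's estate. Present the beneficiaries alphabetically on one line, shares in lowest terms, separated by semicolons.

Graciela, as surviving spouse, takes 3/8.
The remaining 5/8 passes to Catalina's descendants per stirpes.
The 5/8 is divided into 3 equal shares of 5/24 among Yago, Pilar, Beatriz.
Yago predeceased; the 5/24 allotted to Yago's branch passes to Yago's issue by representation.
The 5/24 is divided into 3 equal shares of 5/72 among Lucia, Hugo, Teodoro.
Lucia is living and takes 5/72.
Hugo is living and takes 5/72.
Teodoro is living and takes 5/72.
Pilar predeceased; the 5/24 allotted to Pilar's branch passes to Pilar's issue by representation.
The 5/24 is divided into 2 equal shares of 5/48 among Ines, Fernando.
Ines is living and takes 5/48.
Fernando is living and takes 5/48.
Beatriz is living and takes 5/24.

Beatriz 5/24; Fernando 5/48; Graciela 3/8; Hugo 5/72; Ines 5/48; Lucia 5/72; Teodoro 5/72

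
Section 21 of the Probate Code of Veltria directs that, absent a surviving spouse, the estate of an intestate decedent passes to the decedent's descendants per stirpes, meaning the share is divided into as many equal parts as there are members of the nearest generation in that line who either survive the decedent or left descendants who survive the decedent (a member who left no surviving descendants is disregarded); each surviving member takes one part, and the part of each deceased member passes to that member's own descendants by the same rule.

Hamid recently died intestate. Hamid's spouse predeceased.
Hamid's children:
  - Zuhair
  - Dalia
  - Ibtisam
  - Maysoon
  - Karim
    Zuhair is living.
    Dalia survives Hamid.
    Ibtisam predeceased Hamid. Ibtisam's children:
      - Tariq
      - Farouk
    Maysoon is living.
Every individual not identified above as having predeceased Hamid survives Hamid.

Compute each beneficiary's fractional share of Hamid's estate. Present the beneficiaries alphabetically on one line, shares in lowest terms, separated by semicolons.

Dalia 1/5; Farouk 1/10; Karim 1/5; Maysoon 1/5; Tariq 1/10; Zuhair 1/5

There is no surviving spouse, so the entire estate passes to Hamid's descendants per stirpes.
The estate is divided into 5 equal shares of 1/5 among Zuhair, Dalia, Ibtisam, Maysoon, Karim.
Zuhair is living and takes 1/5.
Dalia is living and takes 1/5.
Ibtisam predeceased; the 1/5 allotted to Ibtisam's branch passes to Ibtisam's issue by representation.
The 1/5 is divided into 2 equal shares of 1/10 among Tariq, Farouk.
Tariq is living and takes 1/10.
Farouk is living and takes 1/10.
Maysoon is living and takes 1/5.
Karim is living and takes 1/5.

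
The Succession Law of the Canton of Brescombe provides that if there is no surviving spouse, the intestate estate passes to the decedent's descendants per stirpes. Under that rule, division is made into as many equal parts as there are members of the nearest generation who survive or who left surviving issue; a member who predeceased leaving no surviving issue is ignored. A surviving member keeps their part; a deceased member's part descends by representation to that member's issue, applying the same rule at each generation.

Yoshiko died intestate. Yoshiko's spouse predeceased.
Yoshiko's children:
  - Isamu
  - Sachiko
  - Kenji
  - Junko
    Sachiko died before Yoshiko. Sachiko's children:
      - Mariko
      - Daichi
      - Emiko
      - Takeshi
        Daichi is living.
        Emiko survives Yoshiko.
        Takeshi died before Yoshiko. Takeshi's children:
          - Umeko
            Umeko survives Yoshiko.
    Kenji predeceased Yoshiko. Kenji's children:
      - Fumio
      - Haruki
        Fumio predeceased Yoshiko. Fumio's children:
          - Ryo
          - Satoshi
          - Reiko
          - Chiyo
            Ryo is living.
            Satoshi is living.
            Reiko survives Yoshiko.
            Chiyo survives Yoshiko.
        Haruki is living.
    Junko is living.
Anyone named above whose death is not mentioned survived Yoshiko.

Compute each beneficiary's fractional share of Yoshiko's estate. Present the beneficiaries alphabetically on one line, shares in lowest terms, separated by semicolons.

Chiyo 1/32; Daichi 1/16; Emiko 1/16; Haruki 1/8; Isamu 1/4; Junko 1/4; Mariko 1/16; Reiko 1/32; Ryo 1/32; Satoshi 1/32; Umeko 1/16

There is no surviving spouse, so the entire estate passes to Yoshiko's descendants per stirpes.
The estate is divided into 4 equal shares of 1/4 among Isamu, Sachiko, Kenji, Junko.
Isamu is living and takes 1/4.
Sachiko predeceased; the 1/4 allotted to Sachiko's branch passes to Sachiko's issue by representation.
The 1/4 is divided into 4 equal shares of 1/16 among Mariko, Daichi, Emiko, Takeshi.
Mariko is living and takes 1/16.
Daichi is living and takes 1/16.
Emiko is living and takes 1/16.
Takeshi predeceased; the 1/16 allotted to Takeshi's branch passes to Takeshi's issue by representation.
Umeko is the sole taker at this level and receives the full 1/16.
Kenji predeceased; the 1/4 allotted to Kenji's branch passes to Kenji's issue by representation.
The 1/4 is divided into 2 equal shares of 1/8 among Fumio, Haruki.
Fumio predeceased; the 1/8 allotted to Fumio's branch passes to Fumio's issue by representation.
The 1/8 is divided into 4 equal shares of 1/32 among Ryo, Satoshi, Reiko, Chiyo.
Ryo is living and takes 1/32.
Satoshi is living and takes 1/32.
Reiko is living and takes 1/32.
Chiyo is living and takes 1/32.
Haruki is living and takes 1/8.
Junko is living and takes 1/4.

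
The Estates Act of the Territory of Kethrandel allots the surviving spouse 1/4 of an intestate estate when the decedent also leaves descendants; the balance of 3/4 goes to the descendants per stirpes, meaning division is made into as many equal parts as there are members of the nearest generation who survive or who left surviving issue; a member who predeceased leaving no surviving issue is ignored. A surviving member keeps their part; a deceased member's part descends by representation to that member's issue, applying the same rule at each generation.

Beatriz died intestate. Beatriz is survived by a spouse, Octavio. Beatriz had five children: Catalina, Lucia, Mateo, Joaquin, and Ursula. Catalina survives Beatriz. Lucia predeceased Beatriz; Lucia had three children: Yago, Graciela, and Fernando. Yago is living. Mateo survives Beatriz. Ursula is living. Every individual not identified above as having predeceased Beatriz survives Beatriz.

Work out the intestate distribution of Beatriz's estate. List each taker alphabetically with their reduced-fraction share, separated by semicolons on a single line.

Catalina 3/20; Fernando 1/20; Graciela 1/20; Joaquin 3/20; Mateo 3/20; Octavio 1/4; Ursula 3/20; Yago 1/20

Octavio, as surviving spouse, takes 1/4.
The remaining 3/4 passes to Beatriz's descendants per stirpes.
The 3/4 is divided into 5 equal shares of 3/20 among Catalina, Lucia, Mateo, Joaquin, Ursula.
Catalina is living and takes 3/20.
Lucia predeceased; the 3/20 allotted to Lucia's branch passes to Lucia's issue by representation.
The 3/20 is divided into 3 equal shares of 1/20 among Yago, Graciela, Fernando.
Yago is living and takes 1/20.
Graciela is living and takes 1/20.
Fernando is living and takes 1/20.
Mateo is living and takes 3/20.
Joaquin is living and takes 3/20.
Ursula is living and takes 3/20.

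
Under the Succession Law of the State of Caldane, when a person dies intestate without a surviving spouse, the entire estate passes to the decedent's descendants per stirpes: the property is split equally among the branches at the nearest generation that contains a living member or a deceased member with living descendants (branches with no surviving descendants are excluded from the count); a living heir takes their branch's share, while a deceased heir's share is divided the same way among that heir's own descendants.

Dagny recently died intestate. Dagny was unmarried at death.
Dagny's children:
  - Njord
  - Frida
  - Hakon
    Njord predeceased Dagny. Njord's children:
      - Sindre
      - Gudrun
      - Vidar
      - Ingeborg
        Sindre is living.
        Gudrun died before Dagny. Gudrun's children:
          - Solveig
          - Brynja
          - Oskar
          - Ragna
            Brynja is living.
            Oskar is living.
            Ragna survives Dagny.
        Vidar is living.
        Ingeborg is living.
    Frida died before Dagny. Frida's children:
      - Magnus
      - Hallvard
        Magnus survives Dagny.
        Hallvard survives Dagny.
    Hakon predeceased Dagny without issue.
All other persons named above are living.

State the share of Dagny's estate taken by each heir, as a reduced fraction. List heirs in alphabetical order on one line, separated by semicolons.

There is no surviving spouse, so the entire estate passes to Dagny's descendants per stirpes.
Hakon left no surviving issue, so that branch lapses and is disregarded.
The estate is divided into 2 equal shares of 1/2 among Njord, Frida.
Njord predeceased; the 1/2 allotted to Njord's branch passes to Njord's issue by representation.
The 1/2 is divided into 4 equal shares of 1/8 among Sindre, Gudrun, Vidar, Ingeborg.
Sindre is living and takes 1/8.
Gudrun predeceased; the 1/8 allotted to Gudrun's branch passes to Gudrun's issue by representation.
The 1/8 is divided into 4 equal shares of 1/32 among Solveig, Brynja, Oskar, Ragna.
Solveig is living and takes 1/32.
Brynja is living and takes 1/32.
Oskar is living and takes 1/32.
Ragna is living and takes 1/32.
Vidar is living and takes 1/8.
Ingeborg is living and takes 1/8.
Frida predeceased; the 1/2 allotted to Frida's branch passes to Frida's issue by representation.
The 1/2 is divided into 2 equal shares of 1/4 among Magnus, Hallvard.
Magnus is living and takes 1/4.
Hallvard is living and takes 1/4.

Brynja 1/32; Hallvard 1/4; Ingeborg 1/8; Magnus 1/4; Oskar 1/32; Ragna 1/32; Sindre 1/8; Solveig 1/32; Vidar 1/8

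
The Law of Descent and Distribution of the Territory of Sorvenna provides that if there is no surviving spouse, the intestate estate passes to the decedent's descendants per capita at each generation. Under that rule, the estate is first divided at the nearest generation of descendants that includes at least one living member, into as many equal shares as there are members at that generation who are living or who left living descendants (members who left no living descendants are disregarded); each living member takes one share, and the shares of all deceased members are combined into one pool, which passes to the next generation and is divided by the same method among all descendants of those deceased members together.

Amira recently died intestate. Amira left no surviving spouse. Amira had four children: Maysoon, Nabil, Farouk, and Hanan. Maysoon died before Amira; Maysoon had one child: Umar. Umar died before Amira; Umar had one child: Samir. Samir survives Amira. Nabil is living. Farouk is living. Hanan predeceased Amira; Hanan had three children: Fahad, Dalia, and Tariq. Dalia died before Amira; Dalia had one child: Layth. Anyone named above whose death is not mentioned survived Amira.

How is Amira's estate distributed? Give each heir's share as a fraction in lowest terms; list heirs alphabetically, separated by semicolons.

Fahad 1/8; Farouk 1/4; Layth 1/8; Nabil 1/4; Samir 1/8; Tariq 1/8

There is no surviving spouse, so the entire estate passes to Amira's descendants per capita at each generation.
At generation 1 (Maysoon, Nabil, Farouk, Hanan) there are 4 shares of (1)/4 = 1/4 each.
Living: Nabil and Farouk — each takes 1/4.
Deceased: Maysoon and Hanan. Their combined 1/2 is pooled and carried to generation 2.
At generation 2 (Umar, Fahad, Dalia, Tariq) there are 4 shares of (1/2)/4 = 1/8 each.
Living: Fahad and Tariq — each takes 1/8.
Deceased: Umar and Dalia. Their combined 1/4 is pooled and carried to generation 3.
At generation 3 (Samir, Layth) there are 2 shares of (1/4)/2 = 1/8 each.
Living: Samir and Layth — each takes 1/8.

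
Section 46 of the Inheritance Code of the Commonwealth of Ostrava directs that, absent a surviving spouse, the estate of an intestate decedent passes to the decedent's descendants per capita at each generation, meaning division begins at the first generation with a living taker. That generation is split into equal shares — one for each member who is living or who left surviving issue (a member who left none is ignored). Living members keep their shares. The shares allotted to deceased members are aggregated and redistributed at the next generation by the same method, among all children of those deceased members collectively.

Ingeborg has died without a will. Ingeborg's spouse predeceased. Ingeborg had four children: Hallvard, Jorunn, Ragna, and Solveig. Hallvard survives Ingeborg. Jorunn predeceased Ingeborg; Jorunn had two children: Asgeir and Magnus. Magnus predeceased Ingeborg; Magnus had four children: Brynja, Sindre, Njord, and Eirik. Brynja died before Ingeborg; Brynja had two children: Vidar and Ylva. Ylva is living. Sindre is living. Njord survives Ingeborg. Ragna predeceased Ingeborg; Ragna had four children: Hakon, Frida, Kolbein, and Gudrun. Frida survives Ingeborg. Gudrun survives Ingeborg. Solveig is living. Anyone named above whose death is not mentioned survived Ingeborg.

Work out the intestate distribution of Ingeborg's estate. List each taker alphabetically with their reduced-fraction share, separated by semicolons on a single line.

Asgeir 1/12; Eirik 1/48; Frida 1/12; Gudrun 1/12; Hakon 1/12; Hallvard 1/4; Kolbein 1/12; Njord 1/48; Sindre 1/48; Solveig 1/4; Vidar 1/96; Ylva 1/96

There is no surviving spouse, so the entire estate passes to Ingeborg's descendants per capita at each generation.
At generation 1 (Hallvard, Jorunn, Ragna, Solveig) there are 4 shares of (1)/4 = 1/4 each.
Living: Hallvard and Solveig — each takes 1/4.
Deceased: Jorunn and Ragna. Their combined 1/2 is pooled and carried to generation 2.
At generation 2 (Asgeir, Magnus, Hakon, Frida, Kolbein, Gudrun) there are 6 shares of (1/2)/6 = 1/12 each.
Living: Asgeir, Hakon, Frida, Kolbein, and Gudrun — each takes 1/12.
Deceased: Magnus. That 1/12 share is carried to generation 3.
At generation 3 (Brynja, Sindre, Njord, Eirik) there are 4 shares of (1/12)/4 = 1/48 each.
Living: Sindre, Njord, and Eirik — each takes 1/48.
Deceased: Brynja. That 1/48 share is carried to generation 4.
At generation 4 (Vidar, Ylva) there are 2 shares of (1/48)/2 = 1/96 each.
Living: Vidar and Ylva — each takes 1/96.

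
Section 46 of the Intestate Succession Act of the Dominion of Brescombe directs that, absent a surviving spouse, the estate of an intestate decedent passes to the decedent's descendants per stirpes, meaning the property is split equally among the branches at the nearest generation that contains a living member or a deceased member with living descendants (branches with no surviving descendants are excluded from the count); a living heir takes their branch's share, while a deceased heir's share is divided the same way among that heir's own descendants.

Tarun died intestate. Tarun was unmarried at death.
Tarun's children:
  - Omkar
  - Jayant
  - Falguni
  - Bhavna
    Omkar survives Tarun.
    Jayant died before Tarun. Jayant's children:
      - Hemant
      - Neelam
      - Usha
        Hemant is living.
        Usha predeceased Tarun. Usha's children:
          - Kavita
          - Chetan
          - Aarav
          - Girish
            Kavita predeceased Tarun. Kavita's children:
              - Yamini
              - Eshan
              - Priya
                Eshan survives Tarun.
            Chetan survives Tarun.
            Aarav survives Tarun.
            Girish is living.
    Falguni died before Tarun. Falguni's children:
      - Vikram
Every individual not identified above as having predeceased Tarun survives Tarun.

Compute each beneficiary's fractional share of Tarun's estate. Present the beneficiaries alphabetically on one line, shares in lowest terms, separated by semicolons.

There is no surviving spouse, so the entire estate passes to Tarun's descendants per stirpes.
The estate is divided into 4 equal shares of 1/4 among Omkar, Jayant, Falguni, Bhavna.
Omkar is living and takes 1/4.
Jayant predeceased; the 1/4 allotted to Jayant's branch passes to Jayant's issue by representation.
The 1/4 is divided into 3 equal shares of 1/12 among Hemant, Neelam, Usha.
Hemant is living and takes 1/12.
Neelam is living and takes 1/12.
Usha predeceased; the 1/12 allotted to Usha's branch passes to Usha's issue by representation.
The 1/12 is divided into 4 equal shares of 1/48 among Kavita, Chetan, Aarav, Girish.
Kavita predeceased; the 1/48 allotted to Kavita's branch passes to Kavita's issue by representation.
The 1/48 is divided into 3 equal shares of 1/144 among Yamini, Eshan, Priya.
Yamini is living and takes 1/144.
Eshan is living and takes 1/144.
Priya is living and takes 1/144.
Chetan is living and takes 1/48.
Aarav is living and takes 1/48.
Girish is living and takes 1/48.
Falguni predeceased; the 1/4 allotted to Falguni's branch passes to Falguni's issue by representation.
Vikram is the sole taker at this level and receives the full 1/4.
Bhavna is living and takes 1/4.

Aarav 1/48; Bhavna 1/4; Chetan 1/48; Eshan 1/144; Girish 1/48; Hemant 1/12; Neelam 1/12; Omkar 1/4; Priya 1/144; Vikram 1/4; Yamini 1/144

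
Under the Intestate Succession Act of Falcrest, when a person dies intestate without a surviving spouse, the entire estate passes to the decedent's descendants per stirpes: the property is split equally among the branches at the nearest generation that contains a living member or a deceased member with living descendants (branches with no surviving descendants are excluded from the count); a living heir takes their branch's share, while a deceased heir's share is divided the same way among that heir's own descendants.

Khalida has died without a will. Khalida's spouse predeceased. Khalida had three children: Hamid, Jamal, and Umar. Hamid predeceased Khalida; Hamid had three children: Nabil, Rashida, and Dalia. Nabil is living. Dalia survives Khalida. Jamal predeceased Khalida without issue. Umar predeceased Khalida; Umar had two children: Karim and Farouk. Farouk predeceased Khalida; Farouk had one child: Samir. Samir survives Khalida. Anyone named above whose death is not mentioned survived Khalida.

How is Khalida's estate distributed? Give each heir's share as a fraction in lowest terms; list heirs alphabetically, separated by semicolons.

There is no surviving spouse, so the entire estate passes to Khalida's descendants per stirpes.
Jamal left no surviving issue, so that branch lapses and is disregarded.
The estate is divided into 2 equal shares of 1/2 among Hamid, Umar.
Hamid predeceased; the 1/2 allotted to Hamid's branch passes to Hamid's issue by representation.
The 1/2 is divided into 3 equal shares of 1/6 among Nabil, Rashida, Dalia.
Nabil is living and takes 1/6.
Rashida is living and takes 1/6.
Dalia is living and takes 1/6.
Umar predeceased; the 1/2 allotted to Umar's branch passes to Umar's issue by representation.
The 1/2 is divided into 2 equal shares of 1/4 among Karim, Farouk.
Karim is living and takes 1/4.
Farouk predeceased; the 1/4 allotted to Farouk's branch passes to Farouk's issue by representation.
Samir is the sole taker at this level and receives the full 1/4.

Dalia 1/6; Karim 1/4; Nabil 1/6; Rashida 1/6; Samir 1/4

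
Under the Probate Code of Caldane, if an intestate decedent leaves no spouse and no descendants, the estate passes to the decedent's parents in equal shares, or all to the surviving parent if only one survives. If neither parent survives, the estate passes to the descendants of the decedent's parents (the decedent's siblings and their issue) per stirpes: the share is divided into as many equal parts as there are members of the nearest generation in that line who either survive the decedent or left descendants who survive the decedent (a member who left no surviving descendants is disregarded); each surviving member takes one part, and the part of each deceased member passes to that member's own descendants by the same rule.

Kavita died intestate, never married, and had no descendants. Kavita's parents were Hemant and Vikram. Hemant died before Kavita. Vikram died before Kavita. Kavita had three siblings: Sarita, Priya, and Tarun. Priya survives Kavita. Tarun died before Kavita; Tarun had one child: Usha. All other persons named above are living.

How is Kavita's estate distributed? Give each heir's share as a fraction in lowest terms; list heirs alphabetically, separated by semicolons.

Priya 1/3; Sarita 1/3; Usha 1/3

Neither parent survives and there are no descendants, so the estate passes to Kavita's siblings and their issue per stirpes.
The estate is divided into 3 equal shares of 1/3 among Sarita, Priya, Tarun.
Sarita is living and takes 1/3.
Priya is living and takes 1/3.
Tarun predeceased; the 1/3 allotted to Tarun's branch passes to Tarun's issue by representation.
Usha is the sole taker at this level and receives the full 1/3.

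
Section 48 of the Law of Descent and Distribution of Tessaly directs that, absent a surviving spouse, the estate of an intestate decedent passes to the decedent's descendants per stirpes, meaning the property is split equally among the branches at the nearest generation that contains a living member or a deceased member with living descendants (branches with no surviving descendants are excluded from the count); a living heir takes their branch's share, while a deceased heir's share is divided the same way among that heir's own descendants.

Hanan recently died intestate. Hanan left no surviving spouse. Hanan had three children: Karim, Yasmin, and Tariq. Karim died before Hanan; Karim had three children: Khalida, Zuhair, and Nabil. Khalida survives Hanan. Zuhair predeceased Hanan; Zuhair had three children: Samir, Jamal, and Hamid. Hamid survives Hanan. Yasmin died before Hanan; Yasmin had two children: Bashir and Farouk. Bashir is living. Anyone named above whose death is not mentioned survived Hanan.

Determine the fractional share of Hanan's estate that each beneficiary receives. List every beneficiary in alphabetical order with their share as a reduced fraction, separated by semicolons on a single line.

There is no surviving spouse, so the entire estate passes to Hanan's descendants per stirpes.
The estate is divided into 3 equal shares of 1/3 among Karim, Yasmin, Tariq.
Karim predeceased; the 1/3 allotted to Karim's branch passes to Karim's issue by representation.
The 1/3 is divided into 3 equal shares of 1/9 among Khalida, Zuhair, Nabil.
Khalida is living and takes 1/9.
Zuhair predeceased; the 1/9 allotted to Zuhair's branch passes to Zuhair's issue by representation.
The 1/9 is divided into 3 equal shares of 1/27 among Samir, Jamal, Hamid.
Samir is living and takes 1/27.
Jamal is living and takes 1/27.
Hamid is living and takes 1/27.
Nabil is living and takes 1/9.
Yasmin predeceased; the 1/3 allotted to Yasmin's branch passes to Yasmin's issue by representation.
The 1/3 is divided into 2 equal shares of 1/6 among Bashir, Farouk.
Bashir is living and takes 1/6.
Farouk is living and takes 1/6.
Tariq is living and takes 1/3.

Bashir 1/6; Farouk 1/6; Hamid 1/27; Jamal 1/27; Khalida 1/9; Nabil 1/9; Samir 1/27; Tariq 1/3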